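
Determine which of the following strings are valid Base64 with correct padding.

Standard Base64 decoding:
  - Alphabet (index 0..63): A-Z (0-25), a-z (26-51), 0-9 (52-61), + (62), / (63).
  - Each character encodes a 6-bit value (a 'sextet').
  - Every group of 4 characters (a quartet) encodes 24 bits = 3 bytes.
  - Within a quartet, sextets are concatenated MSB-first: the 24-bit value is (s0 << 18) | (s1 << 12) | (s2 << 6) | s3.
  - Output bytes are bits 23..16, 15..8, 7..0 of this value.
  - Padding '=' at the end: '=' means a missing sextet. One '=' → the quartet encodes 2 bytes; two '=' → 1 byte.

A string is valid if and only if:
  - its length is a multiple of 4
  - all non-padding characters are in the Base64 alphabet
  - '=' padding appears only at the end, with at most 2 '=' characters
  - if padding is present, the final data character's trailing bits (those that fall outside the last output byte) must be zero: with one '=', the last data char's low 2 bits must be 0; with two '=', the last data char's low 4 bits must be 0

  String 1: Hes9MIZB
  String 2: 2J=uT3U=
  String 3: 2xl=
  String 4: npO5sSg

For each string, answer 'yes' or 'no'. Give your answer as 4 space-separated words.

Answer: yes no no no

Derivation:
String 1: 'Hes9MIZB' → valid
String 2: '2J=uT3U=' → invalid (bad char(s): ['=']; '=' in middle)
String 3: '2xl=' → invalid (bad trailing bits)
String 4: 'npO5sSg' → invalid (len=7 not mult of 4)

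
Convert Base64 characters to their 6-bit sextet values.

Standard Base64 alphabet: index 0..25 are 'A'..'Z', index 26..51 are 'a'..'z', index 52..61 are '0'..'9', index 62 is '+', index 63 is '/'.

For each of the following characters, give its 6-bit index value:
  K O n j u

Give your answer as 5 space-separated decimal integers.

'K': A..Z range, ord('K') − ord('A') = 10
'O': A..Z range, ord('O') − ord('A') = 14
'n': a..z range, 26 + ord('n') − ord('a') = 39
'j': a..z range, 26 + ord('j') − ord('a') = 35
'u': a..z range, 26 + ord('u') − ord('a') = 46

Answer: 10 14 39 35 46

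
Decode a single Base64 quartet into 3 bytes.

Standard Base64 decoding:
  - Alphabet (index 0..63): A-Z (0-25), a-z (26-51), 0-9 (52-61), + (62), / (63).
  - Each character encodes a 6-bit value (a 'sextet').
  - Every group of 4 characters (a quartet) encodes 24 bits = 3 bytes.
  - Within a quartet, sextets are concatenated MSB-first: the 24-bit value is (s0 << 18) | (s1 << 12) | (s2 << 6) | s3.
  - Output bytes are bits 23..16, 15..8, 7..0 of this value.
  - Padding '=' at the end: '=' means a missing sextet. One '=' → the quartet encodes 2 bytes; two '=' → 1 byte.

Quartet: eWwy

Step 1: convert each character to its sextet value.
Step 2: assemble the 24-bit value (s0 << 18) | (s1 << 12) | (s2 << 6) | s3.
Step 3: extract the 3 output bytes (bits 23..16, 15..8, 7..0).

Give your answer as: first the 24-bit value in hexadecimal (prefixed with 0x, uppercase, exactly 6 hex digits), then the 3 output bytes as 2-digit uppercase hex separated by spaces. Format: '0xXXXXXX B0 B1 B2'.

Sextets: e=30, W=22, w=48, y=50
24-bit: (30<<18) | (22<<12) | (48<<6) | 50
      = 0x780000 | 0x016000 | 0x000C00 | 0x000032
      = 0x796C32
Bytes: (v>>16)&0xFF=79, (v>>8)&0xFF=6C, v&0xFF=32

Answer: 0x796C32 79 6C 32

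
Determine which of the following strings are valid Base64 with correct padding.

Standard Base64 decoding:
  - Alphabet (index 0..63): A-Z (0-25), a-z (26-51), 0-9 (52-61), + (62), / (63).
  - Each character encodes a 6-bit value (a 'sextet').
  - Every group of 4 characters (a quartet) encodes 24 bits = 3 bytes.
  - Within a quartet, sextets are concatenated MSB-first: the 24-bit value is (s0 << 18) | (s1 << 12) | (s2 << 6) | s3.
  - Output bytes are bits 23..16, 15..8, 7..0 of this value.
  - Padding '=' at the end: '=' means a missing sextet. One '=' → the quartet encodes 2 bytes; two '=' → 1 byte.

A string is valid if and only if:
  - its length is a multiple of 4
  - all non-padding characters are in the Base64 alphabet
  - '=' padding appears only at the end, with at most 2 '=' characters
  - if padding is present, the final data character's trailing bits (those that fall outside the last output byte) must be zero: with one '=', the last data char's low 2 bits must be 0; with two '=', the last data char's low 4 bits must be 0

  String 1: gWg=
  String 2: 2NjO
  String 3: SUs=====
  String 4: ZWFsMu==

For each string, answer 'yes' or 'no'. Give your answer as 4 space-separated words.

Answer: yes yes no no

Derivation:
String 1: 'gWg=' → valid
String 2: '2NjO' → valid
String 3: 'SUs=====' → invalid (5 pad chars (max 2))
String 4: 'ZWFsMu==' → invalid (bad trailing bits)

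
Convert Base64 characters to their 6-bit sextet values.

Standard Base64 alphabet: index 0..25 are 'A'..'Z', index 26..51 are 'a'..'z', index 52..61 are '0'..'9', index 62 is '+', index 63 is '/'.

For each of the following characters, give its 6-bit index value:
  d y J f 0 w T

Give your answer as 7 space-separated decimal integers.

Answer: 29 50 9 31 52 48 19

Derivation:
'd': a..z range, 26 + ord('d') − ord('a') = 29
'y': a..z range, 26 + ord('y') − ord('a') = 50
'J': A..Z range, ord('J') − ord('A') = 9
'f': a..z range, 26 + ord('f') − ord('a') = 31
'0': 0..9 range, 52 + ord('0') − ord('0') = 52
'w': a..z range, 26 + ord('w') − ord('a') = 48
'T': A..Z range, ord('T') − ord('A') = 19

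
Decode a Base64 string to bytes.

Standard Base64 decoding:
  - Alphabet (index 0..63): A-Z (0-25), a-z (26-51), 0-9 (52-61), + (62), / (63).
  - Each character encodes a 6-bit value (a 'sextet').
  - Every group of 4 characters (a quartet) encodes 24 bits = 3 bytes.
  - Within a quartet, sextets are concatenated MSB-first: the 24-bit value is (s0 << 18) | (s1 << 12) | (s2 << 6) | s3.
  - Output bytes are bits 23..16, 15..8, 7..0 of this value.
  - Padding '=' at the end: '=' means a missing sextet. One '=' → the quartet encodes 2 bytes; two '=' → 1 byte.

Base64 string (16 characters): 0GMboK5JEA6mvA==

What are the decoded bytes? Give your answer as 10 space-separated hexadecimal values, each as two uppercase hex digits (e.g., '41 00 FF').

After char 0 ('0'=52): chars_in_quartet=1 acc=0x34 bytes_emitted=0
After char 1 ('G'=6): chars_in_quartet=2 acc=0xD06 bytes_emitted=0
After char 2 ('M'=12): chars_in_quartet=3 acc=0x3418C bytes_emitted=0
After char 3 ('b'=27): chars_in_quartet=4 acc=0xD0631B -> emit D0 63 1B, reset; bytes_emitted=3
After char 4 ('o'=40): chars_in_quartet=1 acc=0x28 bytes_emitted=3
After char 5 ('K'=10): chars_in_quartet=2 acc=0xA0A bytes_emitted=3
After char 6 ('5'=57): chars_in_quartet=3 acc=0x282B9 bytes_emitted=3
After char 7 ('J'=9): chars_in_quartet=4 acc=0xA0AE49 -> emit A0 AE 49, reset; bytes_emitted=6
After char 8 ('E'=4): chars_in_quartet=1 acc=0x4 bytes_emitted=6
After char 9 ('A'=0): chars_in_quartet=2 acc=0x100 bytes_emitted=6
After char 10 ('6'=58): chars_in_quartet=3 acc=0x403A bytes_emitted=6
After char 11 ('m'=38): chars_in_quartet=4 acc=0x100EA6 -> emit 10 0E A6, reset; bytes_emitted=9
After char 12 ('v'=47): chars_in_quartet=1 acc=0x2F bytes_emitted=9
After char 13 ('A'=0): chars_in_quartet=2 acc=0xBC0 bytes_emitted=9
Padding '==': partial quartet acc=0xBC0 -> emit BC; bytes_emitted=10

Answer: D0 63 1B A0 AE 49 10 0E A6 BC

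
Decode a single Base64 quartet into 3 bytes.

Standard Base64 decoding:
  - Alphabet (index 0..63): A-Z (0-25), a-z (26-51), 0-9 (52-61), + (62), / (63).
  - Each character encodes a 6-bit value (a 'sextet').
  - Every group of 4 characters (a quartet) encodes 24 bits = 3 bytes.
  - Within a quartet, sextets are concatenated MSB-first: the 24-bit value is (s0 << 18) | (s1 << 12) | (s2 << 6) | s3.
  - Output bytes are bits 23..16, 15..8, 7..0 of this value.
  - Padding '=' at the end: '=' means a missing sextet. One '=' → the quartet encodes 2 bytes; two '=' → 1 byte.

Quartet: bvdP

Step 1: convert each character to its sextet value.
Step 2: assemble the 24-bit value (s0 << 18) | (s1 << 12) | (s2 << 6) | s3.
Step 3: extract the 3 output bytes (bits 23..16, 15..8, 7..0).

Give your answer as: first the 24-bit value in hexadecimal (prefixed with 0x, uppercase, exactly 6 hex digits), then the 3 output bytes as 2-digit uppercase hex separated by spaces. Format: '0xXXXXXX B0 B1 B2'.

Answer: 0x6EF74F 6E F7 4F

Derivation:
Sextets: b=27, v=47, d=29, P=15
24-bit: (27<<18) | (47<<12) | (29<<6) | 15
      = 0x6C0000 | 0x02F000 | 0x000740 | 0x00000F
      = 0x6EF74F
Bytes: (v>>16)&0xFF=6E, (v>>8)&0xFF=F7, v&0xFF=4F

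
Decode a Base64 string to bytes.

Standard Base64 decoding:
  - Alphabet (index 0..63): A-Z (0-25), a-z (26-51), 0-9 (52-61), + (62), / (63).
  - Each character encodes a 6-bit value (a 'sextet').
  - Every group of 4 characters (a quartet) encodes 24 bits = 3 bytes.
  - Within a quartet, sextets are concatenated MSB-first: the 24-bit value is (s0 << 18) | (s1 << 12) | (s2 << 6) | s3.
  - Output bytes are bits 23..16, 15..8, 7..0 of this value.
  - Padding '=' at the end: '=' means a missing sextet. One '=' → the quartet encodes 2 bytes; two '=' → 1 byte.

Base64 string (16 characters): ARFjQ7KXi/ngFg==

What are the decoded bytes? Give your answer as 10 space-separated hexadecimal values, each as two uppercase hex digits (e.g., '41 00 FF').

After char 0 ('A'=0): chars_in_quartet=1 acc=0x0 bytes_emitted=0
After char 1 ('R'=17): chars_in_quartet=2 acc=0x11 bytes_emitted=0
After char 2 ('F'=5): chars_in_quartet=3 acc=0x445 bytes_emitted=0
After char 3 ('j'=35): chars_in_quartet=4 acc=0x11163 -> emit 01 11 63, reset; bytes_emitted=3
After char 4 ('Q'=16): chars_in_quartet=1 acc=0x10 bytes_emitted=3
After char 5 ('7'=59): chars_in_quartet=2 acc=0x43B bytes_emitted=3
After char 6 ('K'=10): chars_in_quartet=3 acc=0x10ECA bytes_emitted=3
After char 7 ('X'=23): chars_in_quartet=4 acc=0x43B297 -> emit 43 B2 97, reset; bytes_emitted=6
After char 8 ('i'=34): chars_in_quartet=1 acc=0x22 bytes_emitted=6
After char 9 ('/'=63): chars_in_quartet=2 acc=0x8BF bytes_emitted=6
After char 10 ('n'=39): chars_in_quartet=3 acc=0x22FE7 bytes_emitted=6
After char 11 ('g'=32): chars_in_quartet=4 acc=0x8BF9E0 -> emit 8B F9 E0, reset; bytes_emitted=9
After char 12 ('F'=5): chars_in_quartet=1 acc=0x5 bytes_emitted=9
After char 13 ('g'=32): chars_in_quartet=2 acc=0x160 bytes_emitted=9
Padding '==': partial quartet acc=0x160 -> emit 16; bytes_emitted=10

Answer: 01 11 63 43 B2 97 8B F9 E0 16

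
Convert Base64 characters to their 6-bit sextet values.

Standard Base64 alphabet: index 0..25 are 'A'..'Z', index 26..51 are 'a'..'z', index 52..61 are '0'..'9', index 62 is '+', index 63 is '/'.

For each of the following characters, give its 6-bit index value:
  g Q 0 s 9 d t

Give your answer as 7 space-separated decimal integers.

'g': a..z range, 26 + ord('g') − ord('a') = 32
'Q': A..Z range, ord('Q') − ord('A') = 16
'0': 0..9 range, 52 + ord('0') − ord('0') = 52
's': a..z range, 26 + ord('s') − ord('a') = 44
'9': 0..9 range, 52 + ord('9') − ord('0') = 61
'd': a..z range, 26 + ord('d') − ord('a') = 29
't': a..z range, 26 + ord('t') − ord('a') = 45

Answer: 32 16 52 44 61 29 45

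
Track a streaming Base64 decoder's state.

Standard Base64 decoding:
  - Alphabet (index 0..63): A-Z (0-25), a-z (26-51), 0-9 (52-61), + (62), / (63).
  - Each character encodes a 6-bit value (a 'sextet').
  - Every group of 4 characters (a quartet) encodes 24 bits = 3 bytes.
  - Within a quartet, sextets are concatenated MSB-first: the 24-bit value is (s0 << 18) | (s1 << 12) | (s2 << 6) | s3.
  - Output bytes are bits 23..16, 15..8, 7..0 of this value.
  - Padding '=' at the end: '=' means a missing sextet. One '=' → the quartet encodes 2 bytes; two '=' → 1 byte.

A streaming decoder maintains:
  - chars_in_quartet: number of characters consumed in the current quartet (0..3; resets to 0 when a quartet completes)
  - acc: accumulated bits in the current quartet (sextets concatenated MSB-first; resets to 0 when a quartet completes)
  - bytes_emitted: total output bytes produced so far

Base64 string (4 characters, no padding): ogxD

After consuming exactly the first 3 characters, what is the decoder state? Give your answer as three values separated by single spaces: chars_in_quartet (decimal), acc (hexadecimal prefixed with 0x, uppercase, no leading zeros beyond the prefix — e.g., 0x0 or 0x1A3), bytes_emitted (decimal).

Answer: 3 0x28831 0

Derivation:
After char 0 ('o'=40): chars_in_quartet=1 acc=0x28 bytes_emitted=0
After char 1 ('g'=32): chars_in_quartet=2 acc=0xA20 bytes_emitted=0
After char 2 ('x'=49): chars_in_quartet=3 acc=0x28831 bytes_emitted=0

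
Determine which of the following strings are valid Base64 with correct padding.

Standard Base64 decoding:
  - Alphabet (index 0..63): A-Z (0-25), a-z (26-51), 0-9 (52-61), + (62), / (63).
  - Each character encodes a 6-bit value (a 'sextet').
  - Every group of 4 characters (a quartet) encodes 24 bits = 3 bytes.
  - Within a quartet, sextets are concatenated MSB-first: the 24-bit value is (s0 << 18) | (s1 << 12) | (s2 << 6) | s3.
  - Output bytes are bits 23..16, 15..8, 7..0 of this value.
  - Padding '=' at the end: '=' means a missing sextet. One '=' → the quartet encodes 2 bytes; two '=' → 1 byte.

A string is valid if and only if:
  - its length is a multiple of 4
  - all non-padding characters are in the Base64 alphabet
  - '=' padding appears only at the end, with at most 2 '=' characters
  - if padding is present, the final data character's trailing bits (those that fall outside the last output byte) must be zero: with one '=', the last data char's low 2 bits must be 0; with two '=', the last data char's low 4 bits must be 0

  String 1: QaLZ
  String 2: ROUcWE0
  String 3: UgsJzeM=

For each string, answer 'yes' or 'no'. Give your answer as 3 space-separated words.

String 1: 'QaLZ' → valid
String 2: 'ROUcWE0' → invalid (len=7 not mult of 4)
String 3: 'UgsJzeM=' → valid

Answer: yes no yes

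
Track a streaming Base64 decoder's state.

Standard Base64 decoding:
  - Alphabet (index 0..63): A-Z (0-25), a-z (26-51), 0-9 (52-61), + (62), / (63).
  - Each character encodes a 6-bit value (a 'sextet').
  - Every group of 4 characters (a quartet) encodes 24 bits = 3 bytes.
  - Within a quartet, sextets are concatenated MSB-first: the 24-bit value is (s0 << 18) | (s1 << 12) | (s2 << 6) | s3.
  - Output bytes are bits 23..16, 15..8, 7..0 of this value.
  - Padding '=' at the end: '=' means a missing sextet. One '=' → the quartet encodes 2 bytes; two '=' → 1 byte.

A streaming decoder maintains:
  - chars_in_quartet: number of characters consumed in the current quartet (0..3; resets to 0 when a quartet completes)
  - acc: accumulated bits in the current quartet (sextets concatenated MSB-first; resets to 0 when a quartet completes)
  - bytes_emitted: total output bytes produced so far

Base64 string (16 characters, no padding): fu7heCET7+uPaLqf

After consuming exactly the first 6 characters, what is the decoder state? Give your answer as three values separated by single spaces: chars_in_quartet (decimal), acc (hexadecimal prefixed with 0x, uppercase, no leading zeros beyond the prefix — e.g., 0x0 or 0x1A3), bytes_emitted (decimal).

After char 0 ('f'=31): chars_in_quartet=1 acc=0x1F bytes_emitted=0
After char 1 ('u'=46): chars_in_quartet=2 acc=0x7EE bytes_emitted=0
After char 2 ('7'=59): chars_in_quartet=3 acc=0x1FBBB bytes_emitted=0
After char 3 ('h'=33): chars_in_quartet=4 acc=0x7EEEE1 -> emit 7E EE E1, reset; bytes_emitted=3
After char 4 ('e'=30): chars_in_quartet=1 acc=0x1E bytes_emitted=3
After char 5 ('C'=2): chars_in_quartet=2 acc=0x782 bytes_emitted=3

Answer: 2 0x782 3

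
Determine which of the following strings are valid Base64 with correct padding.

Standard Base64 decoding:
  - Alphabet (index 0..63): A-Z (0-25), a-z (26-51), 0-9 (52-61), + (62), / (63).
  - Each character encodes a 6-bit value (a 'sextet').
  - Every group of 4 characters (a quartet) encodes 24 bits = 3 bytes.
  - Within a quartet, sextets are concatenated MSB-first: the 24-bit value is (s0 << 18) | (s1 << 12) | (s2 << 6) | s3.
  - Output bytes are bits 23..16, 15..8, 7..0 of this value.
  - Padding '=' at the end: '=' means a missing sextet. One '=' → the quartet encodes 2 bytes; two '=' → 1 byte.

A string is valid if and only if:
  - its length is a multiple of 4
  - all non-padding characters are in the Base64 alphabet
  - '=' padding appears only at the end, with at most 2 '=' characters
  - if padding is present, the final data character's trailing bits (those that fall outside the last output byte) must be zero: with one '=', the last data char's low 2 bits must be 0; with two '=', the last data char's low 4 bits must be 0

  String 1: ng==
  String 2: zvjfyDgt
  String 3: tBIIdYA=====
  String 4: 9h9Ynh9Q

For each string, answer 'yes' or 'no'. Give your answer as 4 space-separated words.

String 1: 'ng==' → valid
String 2: 'zvjfyDgt' → valid
String 3: 'tBIIdYA=====' → invalid (5 pad chars (max 2))
String 4: '9h9Ynh9Q' → valid

Answer: yes yes no yes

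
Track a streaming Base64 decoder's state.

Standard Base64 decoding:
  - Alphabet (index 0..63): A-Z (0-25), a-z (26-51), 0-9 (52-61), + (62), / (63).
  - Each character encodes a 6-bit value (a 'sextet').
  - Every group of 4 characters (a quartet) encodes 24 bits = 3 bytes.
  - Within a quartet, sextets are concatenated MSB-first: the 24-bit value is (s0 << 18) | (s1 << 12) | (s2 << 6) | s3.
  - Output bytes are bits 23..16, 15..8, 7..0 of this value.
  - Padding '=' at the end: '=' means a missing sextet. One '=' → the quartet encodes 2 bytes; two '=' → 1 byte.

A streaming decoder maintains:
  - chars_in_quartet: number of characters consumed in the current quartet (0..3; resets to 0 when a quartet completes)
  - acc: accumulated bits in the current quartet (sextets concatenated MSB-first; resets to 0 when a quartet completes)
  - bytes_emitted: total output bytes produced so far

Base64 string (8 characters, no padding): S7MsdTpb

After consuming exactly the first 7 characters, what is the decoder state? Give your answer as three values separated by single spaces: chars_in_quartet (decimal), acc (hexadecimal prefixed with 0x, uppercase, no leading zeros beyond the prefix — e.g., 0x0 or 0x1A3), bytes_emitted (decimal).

Answer: 3 0x1D4E9 3

Derivation:
After char 0 ('S'=18): chars_in_quartet=1 acc=0x12 bytes_emitted=0
After char 1 ('7'=59): chars_in_quartet=2 acc=0x4BB bytes_emitted=0
After char 2 ('M'=12): chars_in_quartet=3 acc=0x12ECC bytes_emitted=0
After char 3 ('s'=44): chars_in_quartet=4 acc=0x4BB32C -> emit 4B B3 2C, reset; bytes_emitted=3
After char 4 ('d'=29): chars_in_quartet=1 acc=0x1D bytes_emitted=3
After char 5 ('T'=19): chars_in_quartet=2 acc=0x753 bytes_emitted=3
After char 6 ('p'=41): chars_in_quartet=3 acc=0x1D4E9 bytes_emitted=3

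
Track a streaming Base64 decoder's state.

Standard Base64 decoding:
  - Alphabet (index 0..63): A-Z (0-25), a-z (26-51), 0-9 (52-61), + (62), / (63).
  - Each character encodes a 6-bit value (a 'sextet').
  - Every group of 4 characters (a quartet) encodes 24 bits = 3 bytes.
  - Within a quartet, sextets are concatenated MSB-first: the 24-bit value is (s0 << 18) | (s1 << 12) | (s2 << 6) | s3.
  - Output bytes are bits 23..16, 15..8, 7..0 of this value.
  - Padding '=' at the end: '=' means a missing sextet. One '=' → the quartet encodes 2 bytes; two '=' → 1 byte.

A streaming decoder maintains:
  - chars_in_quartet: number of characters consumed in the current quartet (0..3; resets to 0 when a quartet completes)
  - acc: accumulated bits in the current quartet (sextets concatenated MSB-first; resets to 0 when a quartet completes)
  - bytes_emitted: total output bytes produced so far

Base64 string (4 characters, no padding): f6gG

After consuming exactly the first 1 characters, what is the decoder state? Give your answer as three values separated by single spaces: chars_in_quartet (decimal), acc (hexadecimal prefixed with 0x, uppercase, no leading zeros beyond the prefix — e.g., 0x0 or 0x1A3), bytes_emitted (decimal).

After char 0 ('f'=31): chars_in_quartet=1 acc=0x1F bytes_emitted=0

Answer: 1 0x1F 0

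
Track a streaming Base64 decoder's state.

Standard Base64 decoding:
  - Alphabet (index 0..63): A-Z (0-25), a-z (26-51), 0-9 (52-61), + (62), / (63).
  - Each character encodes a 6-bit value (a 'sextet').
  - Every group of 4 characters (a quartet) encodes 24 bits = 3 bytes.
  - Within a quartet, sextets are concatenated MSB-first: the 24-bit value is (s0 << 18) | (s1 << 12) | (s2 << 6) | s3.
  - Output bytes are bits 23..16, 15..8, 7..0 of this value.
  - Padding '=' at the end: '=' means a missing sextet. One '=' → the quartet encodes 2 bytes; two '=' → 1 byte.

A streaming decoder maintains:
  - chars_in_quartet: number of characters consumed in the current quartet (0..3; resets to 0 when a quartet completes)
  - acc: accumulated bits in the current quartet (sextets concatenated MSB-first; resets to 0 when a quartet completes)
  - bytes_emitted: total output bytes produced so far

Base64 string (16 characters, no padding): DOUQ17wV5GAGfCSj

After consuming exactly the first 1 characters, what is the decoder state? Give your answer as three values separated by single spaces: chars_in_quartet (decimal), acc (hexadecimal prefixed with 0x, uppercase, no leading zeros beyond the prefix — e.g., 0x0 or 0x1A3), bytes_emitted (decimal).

Answer: 1 0x3 0

Derivation:
After char 0 ('D'=3): chars_in_quartet=1 acc=0x3 bytes_emitted=0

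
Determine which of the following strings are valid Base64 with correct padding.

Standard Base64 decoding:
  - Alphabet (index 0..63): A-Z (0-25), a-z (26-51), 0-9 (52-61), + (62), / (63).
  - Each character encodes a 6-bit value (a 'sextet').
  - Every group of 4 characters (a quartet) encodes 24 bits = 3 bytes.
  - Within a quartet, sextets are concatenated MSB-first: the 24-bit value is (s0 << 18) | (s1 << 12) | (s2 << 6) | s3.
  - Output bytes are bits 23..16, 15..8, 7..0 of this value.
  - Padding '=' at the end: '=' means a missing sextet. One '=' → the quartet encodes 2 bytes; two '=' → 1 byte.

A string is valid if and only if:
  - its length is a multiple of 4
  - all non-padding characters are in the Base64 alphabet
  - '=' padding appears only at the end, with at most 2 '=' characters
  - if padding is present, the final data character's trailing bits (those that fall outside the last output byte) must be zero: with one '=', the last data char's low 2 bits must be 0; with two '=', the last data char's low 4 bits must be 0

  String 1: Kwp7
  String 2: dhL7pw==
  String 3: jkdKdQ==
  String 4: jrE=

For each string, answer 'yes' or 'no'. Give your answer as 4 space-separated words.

Answer: yes yes yes yes

Derivation:
String 1: 'Kwp7' → valid
String 2: 'dhL7pw==' → valid
String 3: 'jkdKdQ==' → valid
String 4: 'jrE=' → valid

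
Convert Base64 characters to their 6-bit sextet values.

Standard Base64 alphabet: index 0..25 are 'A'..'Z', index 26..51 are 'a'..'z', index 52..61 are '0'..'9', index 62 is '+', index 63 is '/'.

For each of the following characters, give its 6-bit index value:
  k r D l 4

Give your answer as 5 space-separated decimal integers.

'k': a..z range, 26 + ord('k') − ord('a') = 36
'r': a..z range, 26 + ord('r') − ord('a') = 43
'D': A..Z range, ord('D') − ord('A') = 3
'l': a..z range, 26 + ord('l') − ord('a') = 37
'4': 0..9 range, 52 + ord('4') − ord('0') = 56

Answer: 36 43 3 37 56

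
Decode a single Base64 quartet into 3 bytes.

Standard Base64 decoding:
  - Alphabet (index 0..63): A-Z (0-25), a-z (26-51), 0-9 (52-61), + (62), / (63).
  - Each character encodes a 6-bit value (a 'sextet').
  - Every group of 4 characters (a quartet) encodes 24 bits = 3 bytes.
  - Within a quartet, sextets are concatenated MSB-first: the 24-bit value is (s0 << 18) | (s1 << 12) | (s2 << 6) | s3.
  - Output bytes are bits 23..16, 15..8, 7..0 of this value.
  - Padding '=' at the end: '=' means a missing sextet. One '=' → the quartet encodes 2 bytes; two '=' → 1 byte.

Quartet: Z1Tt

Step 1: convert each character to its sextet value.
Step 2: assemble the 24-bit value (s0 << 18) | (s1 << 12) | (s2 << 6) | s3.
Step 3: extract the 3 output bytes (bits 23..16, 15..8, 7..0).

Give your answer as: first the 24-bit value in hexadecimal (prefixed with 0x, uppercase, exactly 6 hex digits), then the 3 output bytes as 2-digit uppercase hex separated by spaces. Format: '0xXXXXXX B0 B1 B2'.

Sextets: Z=25, 1=53, T=19, t=45
24-bit: (25<<18) | (53<<12) | (19<<6) | 45
      = 0x640000 | 0x035000 | 0x0004C0 | 0x00002D
      = 0x6754ED
Bytes: (v>>16)&0xFF=67, (v>>8)&0xFF=54, v&0xFF=ED

Answer: 0x6754ED 67 54 ED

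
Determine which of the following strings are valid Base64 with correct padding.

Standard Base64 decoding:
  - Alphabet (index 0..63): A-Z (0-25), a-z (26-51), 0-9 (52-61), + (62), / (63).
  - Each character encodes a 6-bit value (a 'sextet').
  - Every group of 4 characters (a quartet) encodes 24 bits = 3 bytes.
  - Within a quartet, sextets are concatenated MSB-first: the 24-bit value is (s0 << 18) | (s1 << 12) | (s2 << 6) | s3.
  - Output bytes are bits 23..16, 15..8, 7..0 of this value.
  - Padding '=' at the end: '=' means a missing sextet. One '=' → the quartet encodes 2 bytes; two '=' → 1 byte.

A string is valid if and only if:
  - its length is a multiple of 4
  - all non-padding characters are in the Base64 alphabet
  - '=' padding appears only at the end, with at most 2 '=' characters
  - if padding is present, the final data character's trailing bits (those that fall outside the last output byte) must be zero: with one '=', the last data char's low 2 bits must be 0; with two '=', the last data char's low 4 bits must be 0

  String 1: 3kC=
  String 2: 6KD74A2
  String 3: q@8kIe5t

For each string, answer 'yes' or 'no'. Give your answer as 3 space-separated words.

String 1: '3kC=' → invalid (bad trailing bits)
String 2: '6KD74A2' → invalid (len=7 not mult of 4)
String 3: 'q@8kIe5t' → invalid (bad char(s): ['@'])

Answer: no no no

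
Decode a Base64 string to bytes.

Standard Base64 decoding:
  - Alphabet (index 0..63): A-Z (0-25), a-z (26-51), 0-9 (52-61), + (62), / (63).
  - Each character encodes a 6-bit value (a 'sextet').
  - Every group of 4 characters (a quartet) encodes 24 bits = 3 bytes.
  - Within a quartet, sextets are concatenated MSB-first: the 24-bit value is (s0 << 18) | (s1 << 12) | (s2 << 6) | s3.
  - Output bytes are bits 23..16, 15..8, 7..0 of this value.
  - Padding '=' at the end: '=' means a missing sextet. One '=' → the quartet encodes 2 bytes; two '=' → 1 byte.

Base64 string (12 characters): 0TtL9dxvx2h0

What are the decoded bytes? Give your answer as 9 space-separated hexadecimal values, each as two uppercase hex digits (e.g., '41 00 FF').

Answer: D1 3B 4B F5 DC 6F C7 68 74

Derivation:
After char 0 ('0'=52): chars_in_quartet=1 acc=0x34 bytes_emitted=0
After char 1 ('T'=19): chars_in_quartet=2 acc=0xD13 bytes_emitted=0
After char 2 ('t'=45): chars_in_quartet=3 acc=0x344ED bytes_emitted=0
After char 3 ('L'=11): chars_in_quartet=4 acc=0xD13B4B -> emit D1 3B 4B, reset; bytes_emitted=3
After char 4 ('9'=61): chars_in_quartet=1 acc=0x3D bytes_emitted=3
After char 5 ('d'=29): chars_in_quartet=2 acc=0xF5D bytes_emitted=3
After char 6 ('x'=49): chars_in_quartet=3 acc=0x3D771 bytes_emitted=3
After char 7 ('v'=47): chars_in_quartet=4 acc=0xF5DC6F -> emit F5 DC 6F, reset; bytes_emitted=6
After char 8 ('x'=49): chars_in_quartet=1 acc=0x31 bytes_emitted=6
After char 9 ('2'=54): chars_in_quartet=2 acc=0xC76 bytes_emitted=6
After char 10 ('h'=33): chars_in_quartet=3 acc=0x31DA1 bytes_emitted=6
After char 11 ('0'=52): chars_in_quartet=4 acc=0xC76874 -> emit C7 68 74, reset; bytes_emitted=9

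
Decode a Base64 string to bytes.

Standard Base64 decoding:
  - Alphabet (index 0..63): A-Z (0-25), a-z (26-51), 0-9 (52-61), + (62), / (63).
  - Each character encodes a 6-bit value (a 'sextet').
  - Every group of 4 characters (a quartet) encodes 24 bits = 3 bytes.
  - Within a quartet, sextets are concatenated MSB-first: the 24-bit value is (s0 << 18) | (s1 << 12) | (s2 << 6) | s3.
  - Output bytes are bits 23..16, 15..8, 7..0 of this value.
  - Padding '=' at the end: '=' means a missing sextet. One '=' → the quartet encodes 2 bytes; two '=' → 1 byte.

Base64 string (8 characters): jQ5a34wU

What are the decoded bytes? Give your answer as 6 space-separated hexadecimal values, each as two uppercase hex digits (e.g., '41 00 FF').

After char 0 ('j'=35): chars_in_quartet=1 acc=0x23 bytes_emitted=0
After char 1 ('Q'=16): chars_in_quartet=2 acc=0x8D0 bytes_emitted=0
After char 2 ('5'=57): chars_in_quartet=3 acc=0x23439 bytes_emitted=0
After char 3 ('a'=26): chars_in_quartet=4 acc=0x8D0E5A -> emit 8D 0E 5A, reset; bytes_emitted=3
After char 4 ('3'=55): chars_in_quartet=1 acc=0x37 bytes_emitted=3
After char 5 ('4'=56): chars_in_quartet=2 acc=0xDF8 bytes_emitted=3
After char 6 ('w'=48): chars_in_quartet=3 acc=0x37E30 bytes_emitted=3
After char 7 ('U'=20): chars_in_quartet=4 acc=0xDF8C14 -> emit DF 8C 14, reset; bytes_emitted=6

Answer: 8D 0E 5A DF 8C 14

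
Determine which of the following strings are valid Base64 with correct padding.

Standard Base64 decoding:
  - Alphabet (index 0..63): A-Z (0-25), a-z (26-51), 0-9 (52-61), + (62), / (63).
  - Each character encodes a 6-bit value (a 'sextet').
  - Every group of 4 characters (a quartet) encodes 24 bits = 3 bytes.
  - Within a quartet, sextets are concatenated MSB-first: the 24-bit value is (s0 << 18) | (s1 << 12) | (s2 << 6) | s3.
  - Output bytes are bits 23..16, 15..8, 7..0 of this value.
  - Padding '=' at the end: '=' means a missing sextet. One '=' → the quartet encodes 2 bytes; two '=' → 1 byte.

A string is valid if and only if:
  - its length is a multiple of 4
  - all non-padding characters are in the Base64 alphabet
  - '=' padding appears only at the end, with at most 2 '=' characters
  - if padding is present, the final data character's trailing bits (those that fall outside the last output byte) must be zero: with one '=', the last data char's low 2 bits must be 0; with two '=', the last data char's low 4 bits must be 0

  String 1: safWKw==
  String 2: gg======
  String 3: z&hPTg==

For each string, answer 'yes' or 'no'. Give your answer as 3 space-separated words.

Answer: yes no no

Derivation:
String 1: 'safWKw==' → valid
String 2: 'gg======' → invalid (6 pad chars (max 2))
String 3: 'z&hPTg==' → invalid (bad char(s): ['&'])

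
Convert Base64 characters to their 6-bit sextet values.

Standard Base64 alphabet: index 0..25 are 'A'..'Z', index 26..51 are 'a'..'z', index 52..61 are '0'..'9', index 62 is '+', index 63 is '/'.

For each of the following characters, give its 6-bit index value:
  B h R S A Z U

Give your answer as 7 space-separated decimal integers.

Answer: 1 33 17 18 0 25 20

Derivation:
'B': A..Z range, ord('B') − ord('A') = 1
'h': a..z range, 26 + ord('h') − ord('a') = 33
'R': A..Z range, ord('R') − ord('A') = 17
'S': A..Z range, ord('S') − ord('A') = 18
'A': A..Z range, ord('A') − ord('A') = 0
'Z': A..Z range, ord('Z') − ord('A') = 25
'U': A..Z range, ord('U') − ord('A') = 20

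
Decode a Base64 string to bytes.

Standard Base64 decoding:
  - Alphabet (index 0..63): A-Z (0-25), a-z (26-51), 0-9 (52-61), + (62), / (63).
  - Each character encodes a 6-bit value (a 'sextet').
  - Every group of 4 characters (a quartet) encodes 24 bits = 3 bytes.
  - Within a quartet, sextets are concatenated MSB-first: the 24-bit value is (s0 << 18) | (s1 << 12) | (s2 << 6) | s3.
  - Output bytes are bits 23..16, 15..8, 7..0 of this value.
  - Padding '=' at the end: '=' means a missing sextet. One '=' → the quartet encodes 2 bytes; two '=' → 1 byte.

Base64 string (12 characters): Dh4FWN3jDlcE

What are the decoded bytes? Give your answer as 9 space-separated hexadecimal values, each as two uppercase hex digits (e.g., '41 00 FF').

After char 0 ('D'=3): chars_in_quartet=1 acc=0x3 bytes_emitted=0
After char 1 ('h'=33): chars_in_quartet=2 acc=0xE1 bytes_emitted=0
After char 2 ('4'=56): chars_in_quartet=3 acc=0x3878 bytes_emitted=0
After char 3 ('F'=5): chars_in_quartet=4 acc=0xE1E05 -> emit 0E 1E 05, reset; bytes_emitted=3
After char 4 ('W'=22): chars_in_quartet=1 acc=0x16 bytes_emitted=3
After char 5 ('N'=13): chars_in_quartet=2 acc=0x58D bytes_emitted=3
After char 6 ('3'=55): chars_in_quartet=3 acc=0x16377 bytes_emitted=3
After char 7 ('j'=35): chars_in_quartet=4 acc=0x58DDE3 -> emit 58 DD E3, reset; bytes_emitted=6
After char 8 ('D'=3): chars_in_quartet=1 acc=0x3 bytes_emitted=6
After char 9 ('l'=37): chars_in_quartet=2 acc=0xE5 bytes_emitted=6
After char 10 ('c'=28): chars_in_quartet=3 acc=0x395C bytes_emitted=6
After char 11 ('E'=4): chars_in_quartet=4 acc=0xE5704 -> emit 0E 57 04, reset; bytes_emitted=9

Answer: 0E 1E 05 58 DD E3 0E 57 04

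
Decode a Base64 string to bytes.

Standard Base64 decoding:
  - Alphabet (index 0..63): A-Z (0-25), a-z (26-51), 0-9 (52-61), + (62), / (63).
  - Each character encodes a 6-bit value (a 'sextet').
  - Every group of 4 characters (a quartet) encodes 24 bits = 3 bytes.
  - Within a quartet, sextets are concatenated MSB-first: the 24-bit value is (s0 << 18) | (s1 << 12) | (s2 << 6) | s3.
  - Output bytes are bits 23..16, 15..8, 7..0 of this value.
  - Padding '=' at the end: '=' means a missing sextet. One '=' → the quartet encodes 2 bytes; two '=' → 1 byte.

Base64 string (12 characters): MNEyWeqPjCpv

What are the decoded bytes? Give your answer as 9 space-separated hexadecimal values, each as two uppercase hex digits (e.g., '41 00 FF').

Answer: 30 D1 32 59 EA 8F 8C 2A 6F

Derivation:
After char 0 ('M'=12): chars_in_quartet=1 acc=0xC bytes_emitted=0
After char 1 ('N'=13): chars_in_quartet=2 acc=0x30D bytes_emitted=0
After char 2 ('E'=4): chars_in_quartet=3 acc=0xC344 bytes_emitted=0
After char 3 ('y'=50): chars_in_quartet=4 acc=0x30D132 -> emit 30 D1 32, reset; bytes_emitted=3
After char 4 ('W'=22): chars_in_quartet=1 acc=0x16 bytes_emitted=3
After char 5 ('e'=30): chars_in_quartet=2 acc=0x59E bytes_emitted=3
After char 6 ('q'=42): chars_in_quartet=3 acc=0x167AA bytes_emitted=3
After char 7 ('P'=15): chars_in_quartet=4 acc=0x59EA8F -> emit 59 EA 8F, reset; bytes_emitted=6
After char 8 ('j'=35): chars_in_quartet=1 acc=0x23 bytes_emitted=6
After char 9 ('C'=2): chars_in_quartet=2 acc=0x8C2 bytes_emitted=6
After char 10 ('p'=41): chars_in_quartet=3 acc=0x230A9 bytes_emitted=6
After char 11 ('v'=47): chars_in_quartet=4 acc=0x8C2A6F -> emit 8C 2A 6F, reset; bytes_emitted=9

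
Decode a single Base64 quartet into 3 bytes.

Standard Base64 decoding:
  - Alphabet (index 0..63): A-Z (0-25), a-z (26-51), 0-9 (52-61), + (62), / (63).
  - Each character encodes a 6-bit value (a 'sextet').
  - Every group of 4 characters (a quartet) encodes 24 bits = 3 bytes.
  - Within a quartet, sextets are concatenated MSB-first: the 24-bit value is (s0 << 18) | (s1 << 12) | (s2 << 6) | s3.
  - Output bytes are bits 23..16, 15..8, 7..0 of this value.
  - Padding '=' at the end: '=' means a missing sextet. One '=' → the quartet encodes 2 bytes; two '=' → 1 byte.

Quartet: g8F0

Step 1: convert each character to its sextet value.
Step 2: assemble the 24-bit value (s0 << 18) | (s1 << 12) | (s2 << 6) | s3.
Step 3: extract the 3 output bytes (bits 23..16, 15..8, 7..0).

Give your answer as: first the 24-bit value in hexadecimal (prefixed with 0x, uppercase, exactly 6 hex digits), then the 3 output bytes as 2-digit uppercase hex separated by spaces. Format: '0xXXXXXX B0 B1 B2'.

Answer: 0x83C174 83 C1 74

Derivation:
Sextets: g=32, 8=60, F=5, 0=52
24-bit: (32<<18) | (60<<12) | (5<<6) | 52
      = 0x800000 | 0x03C000 | 0x000140 | 0x000034
      = 0x83C174
Bytes: (v>>16)&0xFF=83, (v>>8)&0xFF=C1, v&0xFF=74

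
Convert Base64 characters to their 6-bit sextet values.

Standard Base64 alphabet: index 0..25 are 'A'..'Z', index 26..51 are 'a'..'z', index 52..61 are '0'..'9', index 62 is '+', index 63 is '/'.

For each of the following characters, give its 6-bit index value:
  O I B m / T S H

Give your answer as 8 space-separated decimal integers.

'O': A..Z range, ord('O') − ord('A') = 14
'I': A..Z range, ord('I') − ord('A') = 8
'B': A..Z range, ord('B') − ord('A') = 1
'm': a..z range, 26 + ord('m') − ord('a') = 38
'/': index 63
'T': A..Z range, ord('T') − ord('A') = 19
'S': A..Z range, ord('S') − ord('A') = 18
'H': A..Z range, ord('H') − ord('A') = 7

Answer: 14 8 1 38 63 19 18 7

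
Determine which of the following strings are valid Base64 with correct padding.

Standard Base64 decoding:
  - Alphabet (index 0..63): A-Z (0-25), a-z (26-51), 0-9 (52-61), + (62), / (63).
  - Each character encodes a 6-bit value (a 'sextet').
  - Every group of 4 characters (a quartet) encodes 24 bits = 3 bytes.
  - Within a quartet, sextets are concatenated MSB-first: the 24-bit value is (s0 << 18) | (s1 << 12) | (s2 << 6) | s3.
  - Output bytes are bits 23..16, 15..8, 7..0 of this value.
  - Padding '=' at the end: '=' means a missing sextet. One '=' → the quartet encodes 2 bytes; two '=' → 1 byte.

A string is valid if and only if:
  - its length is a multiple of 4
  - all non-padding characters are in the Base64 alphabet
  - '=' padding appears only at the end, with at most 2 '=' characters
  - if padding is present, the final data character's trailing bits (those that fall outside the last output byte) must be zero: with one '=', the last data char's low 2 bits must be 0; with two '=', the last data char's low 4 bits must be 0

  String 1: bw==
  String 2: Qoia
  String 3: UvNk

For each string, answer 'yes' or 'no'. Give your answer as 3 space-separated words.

Answer: yes yes yes

Derivation:
String 1: 'bw==' → valid
String 2: 'Qoia' → valid
String 3: 'UvNk' → valid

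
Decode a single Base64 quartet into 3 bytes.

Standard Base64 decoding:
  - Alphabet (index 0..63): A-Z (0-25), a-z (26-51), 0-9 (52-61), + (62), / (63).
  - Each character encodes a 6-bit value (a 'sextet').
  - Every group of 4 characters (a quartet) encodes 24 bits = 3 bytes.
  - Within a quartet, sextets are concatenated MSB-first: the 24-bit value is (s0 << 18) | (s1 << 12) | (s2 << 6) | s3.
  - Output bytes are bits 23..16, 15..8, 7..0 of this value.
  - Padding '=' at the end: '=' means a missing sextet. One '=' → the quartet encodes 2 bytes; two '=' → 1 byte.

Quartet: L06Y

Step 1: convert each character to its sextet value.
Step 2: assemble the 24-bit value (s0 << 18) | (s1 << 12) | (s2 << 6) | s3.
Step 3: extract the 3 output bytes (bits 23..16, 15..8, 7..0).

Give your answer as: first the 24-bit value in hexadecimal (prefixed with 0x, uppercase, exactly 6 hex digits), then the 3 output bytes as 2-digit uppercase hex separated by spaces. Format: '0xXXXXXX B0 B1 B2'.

Answer: 0x2F4E98 2F 4E 98

Derivation:
Sextets: L=11, 0=52, 6=58, Y=24
24-bit: (11<<18) | (52<<12) | (58<<6) | 24
      = 0x2C0000 | 0x034000 | 0x000E80 | 0x000018
      = 0x2F4E98
Bytes: (v>>16)&0xFF=2F, (v>>8)&0xFF=4E, v&0xFF=98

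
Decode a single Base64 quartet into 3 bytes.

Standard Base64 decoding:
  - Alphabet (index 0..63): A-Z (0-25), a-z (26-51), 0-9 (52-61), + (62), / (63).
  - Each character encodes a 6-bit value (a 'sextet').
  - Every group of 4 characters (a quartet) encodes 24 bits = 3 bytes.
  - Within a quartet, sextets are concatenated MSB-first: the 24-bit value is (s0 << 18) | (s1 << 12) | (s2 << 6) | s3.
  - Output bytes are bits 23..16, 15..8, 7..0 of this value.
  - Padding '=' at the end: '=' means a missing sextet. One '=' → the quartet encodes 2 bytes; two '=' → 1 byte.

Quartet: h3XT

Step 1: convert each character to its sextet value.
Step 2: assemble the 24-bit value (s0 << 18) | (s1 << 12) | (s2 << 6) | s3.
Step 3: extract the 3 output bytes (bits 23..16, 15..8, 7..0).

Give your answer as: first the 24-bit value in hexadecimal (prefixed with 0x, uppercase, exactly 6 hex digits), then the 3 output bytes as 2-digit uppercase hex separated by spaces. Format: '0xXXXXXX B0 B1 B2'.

Sextets: h=33, 3=55, X=23, T=19
24-bit: (33<<18) | (55<<12) | (23<<6) | 19
      = 0x840000 | 0x037000 | 0x0005C0 | 0x000013
      = 0x8775D3
Bytes: (v>>16)&0xFF=87, (v>>8)&0xFF=75, v&0xFF=D3

Answer: 0x8775D3 87 75 D3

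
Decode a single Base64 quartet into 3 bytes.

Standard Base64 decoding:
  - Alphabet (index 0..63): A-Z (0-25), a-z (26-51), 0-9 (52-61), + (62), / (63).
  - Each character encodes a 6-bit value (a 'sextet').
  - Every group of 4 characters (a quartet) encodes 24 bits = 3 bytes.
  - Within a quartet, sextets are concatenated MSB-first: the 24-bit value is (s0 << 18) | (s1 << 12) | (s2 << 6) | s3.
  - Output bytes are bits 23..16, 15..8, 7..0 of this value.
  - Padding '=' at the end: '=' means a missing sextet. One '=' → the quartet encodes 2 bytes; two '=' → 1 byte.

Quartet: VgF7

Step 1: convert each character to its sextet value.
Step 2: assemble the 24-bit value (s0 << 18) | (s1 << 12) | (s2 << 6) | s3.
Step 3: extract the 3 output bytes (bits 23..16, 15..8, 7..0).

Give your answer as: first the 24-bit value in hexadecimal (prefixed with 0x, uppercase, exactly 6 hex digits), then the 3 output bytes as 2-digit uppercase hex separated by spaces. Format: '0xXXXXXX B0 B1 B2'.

Sextets: V=21, g=32, F=5, 7=59
24-bit: (21<<18) | (32<<12) | (5<<6) | 59
      = 0x540000 | 0x020000 | 0x000140 | 0x00003B
      = 0x56017B
Bytes: (v>>16)&0xFF=56, (v>>8)&0xFF=01, v&0xFF=7B

Answer: 0x56017B 56 01 7B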